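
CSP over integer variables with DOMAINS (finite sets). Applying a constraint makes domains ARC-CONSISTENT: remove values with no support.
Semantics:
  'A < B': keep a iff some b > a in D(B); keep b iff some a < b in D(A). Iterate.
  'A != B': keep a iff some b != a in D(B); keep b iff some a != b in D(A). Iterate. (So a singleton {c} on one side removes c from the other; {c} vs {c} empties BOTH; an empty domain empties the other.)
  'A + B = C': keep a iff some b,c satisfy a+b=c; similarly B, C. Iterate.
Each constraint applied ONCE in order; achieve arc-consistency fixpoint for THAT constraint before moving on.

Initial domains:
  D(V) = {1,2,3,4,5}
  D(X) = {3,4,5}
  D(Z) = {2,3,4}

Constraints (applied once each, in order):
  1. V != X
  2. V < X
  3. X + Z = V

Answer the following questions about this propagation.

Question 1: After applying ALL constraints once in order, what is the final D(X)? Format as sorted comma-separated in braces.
Answer: {}

Derivation:
Constraint 1 (V != X) on D(V)={1,2,3,4,5} D(X)={3,4,5}: no change
Constraint 2 (V < X) on D(V)={1,2,3,4,5} D(X)={3,4,5}: V {1,2,3,4,5}->{1,2,3,4}
Constraint 3 (X + Z = V) on D(X)={3,4,5} D(Z)={2,3,4} D(V)={1,2,3,4}: X {3,4,5}->{}; Z {2,3,4}->{}; V {1,2,3,4}->{}
So after all 3 constraints: D(X) = {}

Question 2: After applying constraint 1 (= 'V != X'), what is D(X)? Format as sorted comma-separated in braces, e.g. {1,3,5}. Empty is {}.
Constraint 1 (V != X) on D(V)={1,2,3,4,5} D(X)={3,4,5}: no change
So after constraint 1: D(X) = {3,4,5}

Answer: {3,4,5}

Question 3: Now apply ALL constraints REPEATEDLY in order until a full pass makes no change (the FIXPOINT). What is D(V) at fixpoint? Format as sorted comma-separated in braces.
pass 0 (initial): D(V)={1,2,3,4,5}
pass 1: V {1,2,3,4,5}->{}; X {3,4,5}->{}; Z {2,3,4}->{}
pass 2: no change
Fixpoint after 2 passes: D(V) = {}

Answer: {}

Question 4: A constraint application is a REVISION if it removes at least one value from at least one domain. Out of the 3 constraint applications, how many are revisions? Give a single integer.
Constraint 1 (V != X) on D(V)={1,2,3,4,5} D(X)={3,4,5}: no change => not a revision
Constraint 2 (V < X) on D(V)={1,2,3,4,5} D(X)={3,4,5}: V {1,2,3,4,5}->{1,2,3,4} => REVISION
Constraint 3 (X + Z = V) on D(X)={3,4,5} D(Z)={2,3,4} D(V)={1,2,3,4}: X {3,4,5}->{}; Z {2,3,4}->{}; V {1,2,3,4}->{} => REVISION
Total revisions = 2

Answer: 2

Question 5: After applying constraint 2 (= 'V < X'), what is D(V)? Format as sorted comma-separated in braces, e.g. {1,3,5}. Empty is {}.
Constraint 1 (V != X) on D(V)={1,2,3,4,5} D(X)={3,4,5}: no change
Constraint 2 (V < X) on D(V)={1,2,3,4,5} D(X)={3,4,5}: V {1,2,3,4,5}->{1,2,3,4}
So after constraint 2: D(V) = {1,2,3,4}

Answer: {1,2,3,4}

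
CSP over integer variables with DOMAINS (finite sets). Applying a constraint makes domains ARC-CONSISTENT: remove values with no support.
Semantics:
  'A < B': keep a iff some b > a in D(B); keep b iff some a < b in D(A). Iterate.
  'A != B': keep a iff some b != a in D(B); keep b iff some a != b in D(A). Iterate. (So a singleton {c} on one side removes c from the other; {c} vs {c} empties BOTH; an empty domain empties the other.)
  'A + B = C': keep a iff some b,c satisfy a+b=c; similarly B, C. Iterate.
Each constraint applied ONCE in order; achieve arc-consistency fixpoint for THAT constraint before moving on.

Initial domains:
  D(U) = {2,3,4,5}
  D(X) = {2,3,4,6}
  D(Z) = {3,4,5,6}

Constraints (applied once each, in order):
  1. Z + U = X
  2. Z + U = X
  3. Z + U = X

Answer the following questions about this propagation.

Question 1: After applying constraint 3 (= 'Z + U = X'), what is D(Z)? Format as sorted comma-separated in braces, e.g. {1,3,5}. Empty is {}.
Constraint 1 (Z + U = X) on D(Z)={3,4,5,6} D(U)={2,3,4,5} D(X)={2,3,4,6}: Z {3,4,5,6}->{3,4}; U {2,3,4,5}->{2,3}; X {2,3,4,6}->{6}
Constraint 2 (Z + U = X) on D(Z)={3,4} D(U)={2,3} D(X)={6}: no change
Constraint 3 (Z + U = X) on D(Z)={3,4} D(U)={2,3} D(X)={6}: no change
So after constraint 3: D(Z) = {3,4}

Answer: {3,4}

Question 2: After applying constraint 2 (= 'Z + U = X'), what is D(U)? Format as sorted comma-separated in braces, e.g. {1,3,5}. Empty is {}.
Answer: {2,3}

Derivation:
Constraint 1 (Z + U = X) on D(Z)={3,4,5,6} D(U)={2,3,4,5} D(X)={2,3,4,6}: Z {3,4,5,6}->{3,4}; U {2,3,4,5}->{2,3}; X {2,3,4,6}->{6}
Constraint 2 (Z + U = X) on D(Z)={3,4} D(U)={2,3} D(X)={6}: no change
So after constraint 2: D(U) = {2,3}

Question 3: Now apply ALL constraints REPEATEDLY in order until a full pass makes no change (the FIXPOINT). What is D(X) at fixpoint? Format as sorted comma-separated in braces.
Answer: {6}

Derivation:
pass 0 (initial): D(X)={2,3,4,6}
pass 1: U {2,3,4,5}->{2,3}; X {2,3,4,6}->{6}; Z {3,4,5,6}->{3,4}
pass 2: no change
Fixpoint after 2 passes: D(X) = {6}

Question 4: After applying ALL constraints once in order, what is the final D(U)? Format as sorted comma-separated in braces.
Constraint 1 (Z + U = X) on D(Z)={3,4,5,6} D(U)={2,3,4,5} D(X)={2,3,4,6}: Z {3,4,5,6}->{3,4}; U {2,3,4,5}->{2,3}; X {2,3,4,6}->{6}
Constraint 2 (Z + U = X) on D(Z)={3,4} D(U)={2,3} D(X)={6}: no change
Constraint 3 (Z + U = X) on D(Z)={3,4} D(U)={2,3} D(X)={6}: no change
So after all 3 constraints: D(U) = {2,3}

Answer: {2,3}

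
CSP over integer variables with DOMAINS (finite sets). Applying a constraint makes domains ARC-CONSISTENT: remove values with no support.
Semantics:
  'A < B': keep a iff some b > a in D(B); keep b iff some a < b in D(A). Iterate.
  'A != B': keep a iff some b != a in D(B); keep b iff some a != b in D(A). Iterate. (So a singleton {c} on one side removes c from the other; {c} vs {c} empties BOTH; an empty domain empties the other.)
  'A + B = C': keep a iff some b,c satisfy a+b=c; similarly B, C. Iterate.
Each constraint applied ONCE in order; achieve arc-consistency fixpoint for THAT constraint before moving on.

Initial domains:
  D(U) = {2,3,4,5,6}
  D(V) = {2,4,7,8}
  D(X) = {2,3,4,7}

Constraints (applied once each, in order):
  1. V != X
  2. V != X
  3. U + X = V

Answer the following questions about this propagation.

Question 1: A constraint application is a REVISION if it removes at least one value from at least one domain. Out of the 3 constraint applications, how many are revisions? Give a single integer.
Constraint 1 (V != X) on D(V)={2,4,7,8} D(X)={2,3,4,7}: no change => not a revision
Constraint 2 (V != X) on D(V)={2,4,7,8} D(X)={2,3,4,7}: no change => not a revision
Constraint 3 (U + X = V) on D(U)={2,3,4,5,6} D(X)={2,3,4,7} D(V)={2,4,7,8}: X {2,3,4,7}->{2,3,4}; V {2,4,7,8}->{4,7,8} => REVISION
Total revisions = 1

Answer: 1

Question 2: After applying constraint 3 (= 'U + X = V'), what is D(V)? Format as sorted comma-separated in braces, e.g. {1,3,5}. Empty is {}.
Answer: {4,7,8}

Derivation:
Constraint 1 (V != X) on D(V)={2,4,7,8} D(X)={2,3,4,7}: no change
Constraint 2 (V != X) on D(V)={2,4,7,8} D(X)={2,3,4,7}: no change
Constraint 3 (U + X = V) on D(U)={2,3,4,5,6} D(X)={2,3,4,7} D(V)={2,4,7,8}: X {2,3,4,7}->{2,3,4}; V {2,4,7,8}->{4,7,8}
So after constraint 3: D(V) = {4,7,8}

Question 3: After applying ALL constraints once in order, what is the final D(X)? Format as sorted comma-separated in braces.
Constraint 1 (V != X) on D(V)={2,4,7,8} D(X)={2,3,4,7}: no change
Constraint 2 (V != X) on D(V)={2,4,7,8} D(X)={2,3,4,7}: no change
Constraint 3 (U + X = V) on D(U)={2,3,4,5,6} D(X)={2,3,4,7} D(V)={2,4,7,8}: X {2,3,4,7}->{2,3,4}; V {2,4,7,8}->{4,7,8}
So after all 3 constraints: D(X) = {2,3,4}

Answer: {2,3,4}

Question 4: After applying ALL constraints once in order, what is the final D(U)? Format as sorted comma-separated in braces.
Answer: {2,3,4,5,6}

Derivation:
Constraint 1 (V != X) on D(V)={2,4,7,8} D(X)={2,3,4,7}: no change
Constraint 2 (V != X) on D(V)={2,4,7,8} D(X)={2,3,4,7}: no change
Constraint 3 (U + X = V) on D(U)={2,3,4,5,6} D(X)={2,3,4,7} D(V)={2,4,7,8}: X {2,3,4,7}->{2,3,4}; V {2,4,7,8}->{4,7,8}
So after all 3 constraints: D(U) = {2,3,4,5,6}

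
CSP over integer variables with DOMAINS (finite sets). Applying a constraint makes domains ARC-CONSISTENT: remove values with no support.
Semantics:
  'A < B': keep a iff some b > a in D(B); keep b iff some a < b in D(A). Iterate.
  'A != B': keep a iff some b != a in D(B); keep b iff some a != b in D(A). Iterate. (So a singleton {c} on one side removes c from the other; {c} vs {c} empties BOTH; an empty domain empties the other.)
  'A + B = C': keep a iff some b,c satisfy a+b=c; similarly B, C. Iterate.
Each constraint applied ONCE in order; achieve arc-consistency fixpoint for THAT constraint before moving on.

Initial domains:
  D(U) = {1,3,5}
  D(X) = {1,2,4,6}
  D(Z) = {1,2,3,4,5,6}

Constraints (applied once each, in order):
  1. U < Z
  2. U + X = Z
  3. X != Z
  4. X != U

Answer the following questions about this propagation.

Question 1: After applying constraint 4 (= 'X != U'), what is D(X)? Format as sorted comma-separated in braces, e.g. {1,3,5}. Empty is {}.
Answer: {1,2,4}

Derivation:
Constraint 1 (U < Z) on D(U)={1,3,5} D(Z)={1,2,3,4,5,6}: Z {1,2,3,4,5,6}->{2,3,4,5,6}
Constraint 2 (U + X = Z) on D(U)={1,3,5} D(X)={1,2,4,6} D(Z)={2,3,4,5,6}: X {1,2,4,6}->{1,2,4}
Constraint 3 (X != Z) on D(X)={1,2,4} D(Z)={2,3,4,5,6}: no change
Constraint 4 (X != U) on D(X)={1,2,4} D(U)={1,3,5}: no change
So after constraint 4: D(X) = {1,2,4}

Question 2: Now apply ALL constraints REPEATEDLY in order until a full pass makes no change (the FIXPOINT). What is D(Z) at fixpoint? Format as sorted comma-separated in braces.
Answer: {2,3,4,5,6}

Derivation:
pass 0 (initial): D(Z)={1,2,3,4,5,6}
pass 1: X {1,2,4,6}->{1,2,4}; Z {1,2,3,4,5,6}->{2,3,4,5,6}
pass 2: no change
Fixpoint after 2 passes: D(Z) = {2,3,4,5,6}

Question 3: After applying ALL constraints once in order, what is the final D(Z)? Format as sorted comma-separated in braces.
Constraint 1 (U < Z) on D(U)={1,3,5} D(Z)={1,2,3,4,5,6}: Z {1,2,3,4,5,6}->{2,3,4,5,6}
Constraint 2 (U + X = Z) on D(U)={1,3,5} D(X)={1,2,4,6} D(Z)={2,3,4,5,6}: X {1,2,4,6}->{1,2,4}
Constraint 3 (X != Z) on D(X)={1,2,4} D(Z)={2,3,4,5,6}: no change
Constraint 4 (X != U) on D(X)={1,2,4} D(U)={1,3,5}: no change
So after all 4 constraints: D(Z) = {2,3,4,5,6}

Answer: {2,3,4,5,6}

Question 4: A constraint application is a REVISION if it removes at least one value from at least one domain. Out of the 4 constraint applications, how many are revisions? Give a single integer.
Answer: 2

Derivation:
Constraint 1 (U < Z) on D(U)={1,3,5} D(Z)={1,2,3,4,5,6}: Z {1,2,3,4,5,6}->{2,3,4,5,6} => REVISION
Constraint 2 (U + X = Z) on D(U)={1,3,5} D(X)={1,2,4,6} D(Z)={2,3,4,5,6}: X {1,2,4,6}->{1,2,4} => REVISION
Constraint 3 (X != Z) on D(X)={1,2,4} D(Z)={2,3,4,5,6}: no change => not a revision
Constraint 4 (X != U) on D(X)={1,2,4} D(U)={1,3,5}: no change => not a revision
Total revisions = 2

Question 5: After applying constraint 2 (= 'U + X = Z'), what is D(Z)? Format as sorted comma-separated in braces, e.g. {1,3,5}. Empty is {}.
Constraint 1 (U < Z) on D(U)={1,3,5} D(Z)={1,2,3,4,5,6}: Z {1,2,3,4,5,6}->{2,3,4,5,6}
Constraint 2 (U + X = Z) on D(U)={1,3,5} D(X)={1,2,4,6} D(Z)={2,3,4,5,6}: X {1,2,4,6}->{1,2,4}
So after constraint 2: D(Z) = {2,3,4,5,6}

Answer: {2,3,4,5,6}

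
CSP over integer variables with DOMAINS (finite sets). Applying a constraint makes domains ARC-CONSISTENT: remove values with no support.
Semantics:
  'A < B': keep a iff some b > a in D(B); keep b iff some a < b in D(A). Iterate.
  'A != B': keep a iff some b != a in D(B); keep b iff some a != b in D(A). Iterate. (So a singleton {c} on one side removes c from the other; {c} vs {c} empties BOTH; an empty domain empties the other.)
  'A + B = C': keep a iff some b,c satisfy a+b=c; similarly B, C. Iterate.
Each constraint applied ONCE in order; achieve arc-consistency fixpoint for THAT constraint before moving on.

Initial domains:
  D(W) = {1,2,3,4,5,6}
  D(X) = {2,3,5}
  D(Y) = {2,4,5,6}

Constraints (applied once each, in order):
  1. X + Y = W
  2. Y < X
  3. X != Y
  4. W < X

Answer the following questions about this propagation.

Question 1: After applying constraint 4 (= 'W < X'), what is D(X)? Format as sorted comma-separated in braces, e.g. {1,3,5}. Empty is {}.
Answer: {}

Derivation:
Constraint 1 (X + Y = W) on D(X)={2,3,5} D(Y)={2,4,5,6} D(W)={1,2,3,4,5,6}: X {2,3,5}->{2,3}; Y {2,4,5,6}->{2,4}; W {1,2,3,4,5,6}->{4,5,6}
Constraint 2 (Y < X) on D(Y)={2,4} D(X)={2,3}: Y {2,4}->{2}; X {2,3}->{3}
Constraint 3 (X != Y) on D(X)={3} D(Y)={2}: no change
Constraint 4 (W < X) on D(W)={4,5,6} D(X)={3}: W {4,5,6}->{}; X {3}->{}
So after constraint 4: D(X) = {}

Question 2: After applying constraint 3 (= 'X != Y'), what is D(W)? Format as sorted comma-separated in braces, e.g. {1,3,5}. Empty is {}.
Constraint 1 (X + Y = W) on D(X)={2,3,5} D(Y)={2,4,5,6} D(W)={1,2,3,4,5,6}: X {2,3,5}->{2,3}; Y {2,4,5,6}->{2,4}; W {1,2,3,4,5,6}->{4,5,6}
Constraint 2 (Y < X) on D(Y)={2,4} D(X)={2,3}: Y {2,4}->{2}; X {2,3}->{3}
Constraint 3 (X != Y) on D(X)={3} D(Y)={2}: no change
So after constraint 3: D(W) = {4,5,6}

Answer: {4,5,6}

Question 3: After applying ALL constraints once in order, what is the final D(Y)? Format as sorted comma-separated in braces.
Constraint 1 (X + Y = W) on D(X)={2,3,5} D(Y)={2,4,5,6} D(W)={1,2,3,4,5,6}: X {2,3,5}->{2,3}; Y {2,4,5,6}->{2,4}; W {1,2,3,4,5,6}->{4,5,6}
Constraint 2 (Y < X) on D(Y)={2,4} D(X)={2,3}: Y {2,4}->{2}; X {2,3}->{3}
Constraint 3 (X != Y) on D(X)={3} D(Y)={2}: no change
Constraint 4 (W < X) on D(W)={4,5,6} D(X)={3}: W {4,5,6}->{}; X {3}->{}
So after all 4 constraints: D(Y) = {2}

Answer: {2}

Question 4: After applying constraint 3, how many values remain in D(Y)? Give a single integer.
Constraint 1 (X + Y = W) on D(X)={2,3,5} D(Y)={2,4,5,6} D(W)={1,2,3,4,5,6}: X {2,3,5}->{2,3}; Y {2,4,5,6}->{2,4}; W {1,2,3,4,5,6}->{4,5,6}
Constraint 2 (Y < X) on D(Y)={2,4} D(X)={2,3}: Y {2,4}->{2}; X {2,3}->{3}
Constraint 3 (X != Y) on D(X)={3} D(Y)={2}: no change
So after constraint 3: D(Y)={2}, size = 1

Answer: 1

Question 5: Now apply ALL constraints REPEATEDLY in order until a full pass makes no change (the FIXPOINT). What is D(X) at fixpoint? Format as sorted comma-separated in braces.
Answer: {}

Derivation:
pass 0 (initial): D(X)={2,3,5}
pass 1: W {1,2,3,4,5,6}->{}; X {2,3,5}->{}; Y {2,4,5,6}->{2}
pass 2: Y {2}->{}
pass 3: no change
Fixpoint after 3 passes: D(X) = {}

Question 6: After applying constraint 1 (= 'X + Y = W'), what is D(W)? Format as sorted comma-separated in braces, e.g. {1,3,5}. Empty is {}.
Constraint 1 (X + Y = W) on D(X)={2,3,5} D(Y)={2,4,5,6} D(W)={1,2,3,4,5,6}: X {2,3,5}->{2,3}; Y {2,4,5,6}->{2,4}; W {1,2,3,4,5,6}->{4,5,6}
So after constraint 1: D(W) = {4,5,6}

Answer: {4,5,6}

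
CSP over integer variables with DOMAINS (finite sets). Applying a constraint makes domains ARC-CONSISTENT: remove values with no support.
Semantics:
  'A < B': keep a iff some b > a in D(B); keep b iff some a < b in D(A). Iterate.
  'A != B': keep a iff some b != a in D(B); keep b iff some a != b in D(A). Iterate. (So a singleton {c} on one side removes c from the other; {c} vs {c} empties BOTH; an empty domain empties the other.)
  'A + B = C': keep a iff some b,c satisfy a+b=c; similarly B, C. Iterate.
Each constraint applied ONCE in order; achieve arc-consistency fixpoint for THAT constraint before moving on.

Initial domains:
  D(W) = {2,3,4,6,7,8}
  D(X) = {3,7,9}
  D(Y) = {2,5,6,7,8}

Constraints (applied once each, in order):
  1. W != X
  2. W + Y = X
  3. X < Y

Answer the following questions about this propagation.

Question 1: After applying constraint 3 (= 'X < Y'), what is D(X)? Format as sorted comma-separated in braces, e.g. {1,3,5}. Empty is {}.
Constraint 1 (W != X) on D(W)={2,3,4,6,7,8} D(X)={3,7,9}: no change
Constraint 2 (W + Y = X) on D(W)={2,3,4,6,7,8} D(Y)={2,5,6,7,8} D(X)={3,7,9}: W {2,3,4,6,7,8}->{2,3,4,7}; Y {2,5,6,7,8}->{2,5,6,7}; X {3,7,9}->{7,9}
Constraint 3 (X < Y) on D(X)={7,9} D(Y)={2,5,6,7}: X {7,9}->{}; Y {2,5,6,7}->{}
So after constraint 3: D(X) = {}

Answer: {}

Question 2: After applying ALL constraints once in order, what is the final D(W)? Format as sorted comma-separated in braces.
Constraint 1 (W != X) on D(W)={2,3,4,6,7,8} D(X)={3,7,9}: no change
Constraint 2 (W + Y = X) on D(W)={2,3,4,6,7,8} D(Y)={2,5,6,7,8} D(X)={3,7,9}: W {2,3,4,6,7,8}->{2,3,4,7}; Y {2,5,6,7,8}->{2,5,6,7}; X {3,7,9}->{7,9}
Constraint 3 (X < Y) on D(X)={7,9} D(Y)={2,5,6,7}: X {7,9}->{}; Y {2,5,6,7}->{}
So after all 3 constraints: D(W) = {2,3,4,7}

Answer: {2,3,4,7}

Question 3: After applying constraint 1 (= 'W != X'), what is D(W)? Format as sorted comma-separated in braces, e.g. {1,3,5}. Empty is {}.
Constraint 1 (W != X) on D(W)={2,3,4,6,7,8} D(X)={3,7,9}: no change
So after constraint 1: D(W) = {2,3,4,6,7,8}

Answer: {2,3,4,6,7,8}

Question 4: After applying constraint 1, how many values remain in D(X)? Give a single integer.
Constraint 1 (W != X) on D(W)={2,3,4,6,7,8} D(X)={3,7,9}: no change
So after constraint 1: D(X)={3,7,9}, size = 3

Answer: 3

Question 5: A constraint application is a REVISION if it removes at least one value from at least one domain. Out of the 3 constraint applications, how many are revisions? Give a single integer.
Constraint 1 (W != X) on D(W)={2,3,4,6,7,8} D(X)={3,7,9}: no change => not a revision
Constraint 2 (W + Y = X) on D(W)={2,3,4,6,7,8} D(Y)={2,5,6,7,8} D(X)={3,7,9}: W {2,3,4,6,7,8}->{2,3,4,7}; Y {2,5,6,7,8}->{2,5,6,7}; X {3,7,9}->{7,9} => REVISION
Constraint 3 (X < Y) on D(X)={7,9} D(Y)={2,5,6,7}: X {7,9}->{}; Y {2,5,6,7}->{} => REVISION
Total revisions = 2

Answer: 2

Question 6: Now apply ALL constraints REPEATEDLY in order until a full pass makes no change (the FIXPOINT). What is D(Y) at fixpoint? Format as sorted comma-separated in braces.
pass 0 (initial): D(Y)={2,5,6,7,8}
pass 1: W {2,3,4,6,7,8}->{2,3,4,7}; X {3,7,9}->{}; Y {2,5,6,7,8}->{}
pass 2: W {2,3,4,7}->{}
pass 3: no change
Fixpoint after 3 passes: D(Y) = {}

Answer: {}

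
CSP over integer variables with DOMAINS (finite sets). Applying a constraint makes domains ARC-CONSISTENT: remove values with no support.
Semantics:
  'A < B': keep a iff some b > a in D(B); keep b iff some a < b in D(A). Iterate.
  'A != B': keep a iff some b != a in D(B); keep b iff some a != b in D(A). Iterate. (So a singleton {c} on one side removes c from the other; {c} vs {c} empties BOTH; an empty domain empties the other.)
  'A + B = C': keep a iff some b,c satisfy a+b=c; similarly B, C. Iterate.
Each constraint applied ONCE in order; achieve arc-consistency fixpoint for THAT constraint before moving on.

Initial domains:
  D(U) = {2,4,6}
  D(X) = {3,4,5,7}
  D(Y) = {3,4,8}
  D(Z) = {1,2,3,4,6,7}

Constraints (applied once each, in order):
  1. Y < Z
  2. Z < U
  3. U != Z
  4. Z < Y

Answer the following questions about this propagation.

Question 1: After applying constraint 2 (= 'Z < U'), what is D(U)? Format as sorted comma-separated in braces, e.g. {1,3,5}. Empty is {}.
Constraint 1 (Y < Z) on D(Y)={3,4,8} D(Z)={1,2,3,4,6,7}: Y {3,4,8}->{3,4}; Z {1,2,3,4,6,7}->{4,6,7}
Constraint 2 (Z < U) on D(Z)={4,6,7} D(U)={2,4,6}: Z {4,6,7}->{4}; U {2,4,6}->{6}
So after constraint 2: D(U) = {6}

Answer: {6}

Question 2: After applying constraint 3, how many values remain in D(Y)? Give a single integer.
Constraint 1 (Y < Z) on D(Y)={3,4,8} D(Z)={1,2,3,4,6,7}: Y {3,4,8}->{3,4}; Z {1,2,3,4,6,7}->{4,6,7}
Constraint 2 (Z < U) on D(Z)={4,6,7} D(U)={2,4,6}: Z {4,6,7}->{4}; U {2,4,6}->{6}
Constraint 3 (U != Z) on D(U)={6} D(Z)={4}: no change
So after constraint 3: D(Y)={3,4}, size = 2

Answer: 2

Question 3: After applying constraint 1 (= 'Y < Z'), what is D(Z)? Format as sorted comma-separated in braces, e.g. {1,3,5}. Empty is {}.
Answer: {4,6,7}

Derivation:
Constraint 1 (Y < Z) on D(Y)={3,4,8} D(Z)={1,2,3,4,6,7}: Y {3,4,8}->{3,4}; Z {1,2,3,4,6,7}->{4,6,7}
So after constraint 1: D(Z) = {4,6,7}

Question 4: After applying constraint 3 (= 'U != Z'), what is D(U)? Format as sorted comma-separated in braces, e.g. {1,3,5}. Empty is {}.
Constraint 1 (Y < Z) on D(Y)={3,4,8} D(Z)={1,2,3,4,6,7}: Y {3,4,8}->{3,4}; Z {1,2,3,4,6,7}->{4,6,7}
Constraint 2 (Z < U) on D(Z)={4,6,7} D(U)={2,4,6}: Z {4,6,7}->{4}; U {2,4,6}->{6}
Constraint 3 (U != Z) on D(U)={6} D(Z)={4}: no change
So after constraint 3: D(U) = {6}

Answer: {6}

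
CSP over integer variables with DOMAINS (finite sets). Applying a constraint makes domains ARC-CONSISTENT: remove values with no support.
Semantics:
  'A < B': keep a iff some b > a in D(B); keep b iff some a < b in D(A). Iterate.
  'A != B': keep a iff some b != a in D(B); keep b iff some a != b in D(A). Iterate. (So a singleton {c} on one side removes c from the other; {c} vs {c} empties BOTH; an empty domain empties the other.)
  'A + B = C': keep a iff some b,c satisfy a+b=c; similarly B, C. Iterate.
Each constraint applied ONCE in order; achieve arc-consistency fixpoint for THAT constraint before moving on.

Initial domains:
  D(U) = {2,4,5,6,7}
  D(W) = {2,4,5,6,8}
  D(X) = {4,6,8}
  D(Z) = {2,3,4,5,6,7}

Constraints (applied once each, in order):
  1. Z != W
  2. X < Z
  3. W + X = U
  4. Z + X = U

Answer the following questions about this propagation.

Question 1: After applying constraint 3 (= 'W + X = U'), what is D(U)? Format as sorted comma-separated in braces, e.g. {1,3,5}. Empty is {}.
Constraint 1 (Z != W) on D(Z)={2,3,4,5,6,7} D(W)={2,4,5,6,8}: no change
Constraint 2 (X < Z) on D(X)={4,6,8} D(Z)={2,3,4,5,6,7}: X {4,6,8}->{4,6}; Z {2,3,4,5,6,7}->{5,6,7}
Constraint 3 (W + X = U) on D(W)={2,4,5,6,8} D(X)={4,6} D(U)={2,4,5,6,7}: W {2,4,5,6,8}->{2}; X {4,6}->{4}; U {2,4,5,6,7}->{6}
So after constraint 3: D(U) = {6}

Answer: {6}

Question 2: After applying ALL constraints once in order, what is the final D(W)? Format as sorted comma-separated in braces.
Constraint 1 (Z != W) on D(Z)={2,3,4,5,6,7} D(W)={2,4,5,6,8}: no change
Constraint 2 (X < Z) on D(X)={4,6,8} D(Z)={2,3,4,5,6,7}: X {4,6,8}->{4,6}; Z {2,3,4,5,6,7}->{5,6,7}
Constraint 3 (W + X = U) on D(W)={2,4,5,6,8} D(X)={4,6} D(U)={2,4,5,6,7}: W {2,4,5,6,8}->{2}; X {4,6}->{4}; U {2,4,5,6,7}->{6}
Constraint 4 (Z + X = U) on D(Z)={5,6,7} D(X)={4} D(U)={6}: Z {5,6,7}->{}; X {4}->{}; U {6}->{}
So after all 4 constraints: D(W) = {2}

Answer: {2}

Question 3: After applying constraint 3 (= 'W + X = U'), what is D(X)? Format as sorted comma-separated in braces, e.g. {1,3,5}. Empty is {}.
Constraint 1 (Z != W) on D(Z)={2,3,4,5,6,7} D(W)={2,4,5,6,8}: no change
Constraint 2 (X < Z) on D(X)={4,6,8} D(Z)={2,3,4,5,6,7}: X {4,6,8}->{4,6}; Z {2,3,4,5,6,7}->{5,6,7}
Constraint 3 (W + X = U) on D(W)={2,4,5,6,8} D(X)={4,6} D(U)={2,4,5,6,7}: W {2,4,5,6,8}->{2}; X {4,6}->{4}; U {2,4,5,6,7}->{6}
So after constraint 3: D(X) = {4}

Answer: {4}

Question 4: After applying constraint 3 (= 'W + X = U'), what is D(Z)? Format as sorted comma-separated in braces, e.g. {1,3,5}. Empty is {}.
Constraint 1 (Z != W) on D(Z)={2,3,4,5,6,7} D(W)={2,4,5,6,8}: no change
Constraint 2 (X < Z) on D(X)={4,6,8} D(Z)={2,3,4,5,6,7}: X {4,6,8}->{4,6}; Z {2,3,4,5,6,7}->{5,6,7}
Constraint 3 (W + X = U) on D(W)={2,4,5,6,8} D(X)={4,6} D(U)={2,4,5,6,7}: W {2,4,5,6,8}->{2}; X {4,6}->{4}; U {2,4,5,6,7}->{6}
So after constraint 3: D(Z) = {5,6,7}

Answer: {5,6,7}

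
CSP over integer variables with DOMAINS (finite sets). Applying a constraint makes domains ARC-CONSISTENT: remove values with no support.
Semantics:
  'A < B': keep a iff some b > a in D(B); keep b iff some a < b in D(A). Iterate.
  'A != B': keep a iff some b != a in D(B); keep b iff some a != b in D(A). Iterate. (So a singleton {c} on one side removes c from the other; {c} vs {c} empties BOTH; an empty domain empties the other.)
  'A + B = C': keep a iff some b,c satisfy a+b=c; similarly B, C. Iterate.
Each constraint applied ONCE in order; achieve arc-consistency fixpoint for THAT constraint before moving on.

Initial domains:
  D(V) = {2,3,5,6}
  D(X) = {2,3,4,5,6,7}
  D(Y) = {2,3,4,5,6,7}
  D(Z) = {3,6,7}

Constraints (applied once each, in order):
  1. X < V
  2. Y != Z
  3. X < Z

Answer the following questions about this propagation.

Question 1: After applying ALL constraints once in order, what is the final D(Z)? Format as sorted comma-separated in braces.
Constraint 1 (X < V) on D(X)={2,3,4,5,6,7} D(V)={2,3,5,6}: X {2,3,4,5,6,7}->{2,3,4,5}; V {2,3,5,6}->{3,5,6}
Constraint 2 (Y != Z) on D(Y)={2,3,4,5,6,7} D(Z)={3,6,7}: no change
Constraint 3 (X < Z) on D(X)={2,3,4,5} D(Z)={3,6,7}: no change
So after all 3 constraints: D(Z) = {3,6,7}

Answer: {3,6,7}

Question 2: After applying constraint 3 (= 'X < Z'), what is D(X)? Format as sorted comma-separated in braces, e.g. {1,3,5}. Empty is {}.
Answer: {2,3,4,5}

Derivation:
Constraint 1 (X < V) on D(X)={2,3,4,5,6,7} D(V)={2,3,5,6}: X {2,3,4,5,6,7}->{2,3,4,5}; V {2,3,5,6}->{3,5,6}
Constraint 2 (Y != Z) on D(Y)={2,3,4,5,6,7} D(Z)={3,6,7}: no change
Constraint 3 (X < Z) on D(X)={2,3,4,5} D(Z)={3,6,7}: no change
So after constraint 3: D(X) = {2,3,4,5}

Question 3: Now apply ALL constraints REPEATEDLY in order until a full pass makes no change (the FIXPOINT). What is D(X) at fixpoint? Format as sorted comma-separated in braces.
pass 0 (initial): D(X)={2,3,4,5,6,7}
pass 1: V {2,3,5,6}->{3,5,6}; X {2,3,4,5,6,7}->{2,3,4,5}
pass 2: no change
Fixpoint after 2 passes: D(X) = {2,3,4,5}

Answer: {2,3,4,5}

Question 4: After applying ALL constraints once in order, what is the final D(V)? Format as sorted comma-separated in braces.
Constraint 1 (X < V) on D(X)={2,3,4,5,6,7} D(V)={2,3,5,6}: X {2,3,4,5,6,7}->{2,3,4,5}; V {2,3,5,6}->{3,5,6}
Constraint 2 (Y != Z) on D(Y)={2,3,4,5,6,7} D(Z)={3,6,7}: no change
Constraint 3 (X < Z) on D(X)={2,3,4,5} D(Z)={3,6,7}: no change
So after all 3 constraints: D(V) = {3,5,6}

Answer: {3,5,6}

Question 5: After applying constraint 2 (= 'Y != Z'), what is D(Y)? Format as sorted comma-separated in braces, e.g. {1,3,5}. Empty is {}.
Answer: {2,3,4,5,6,7}

Derivation:
Constraint 1 (X < V) on D(X)={2,3,4,5,6,7} D(V)={2,3,5,6}: X {2,3,4,5,6,7}->{2,3,4,5}; V {2,3,5,6}->{3,5,6}
Constraint 2 (Y != Z) on D(Y)={2,3,4,5,6,7} D(Z)={3,6,7}: no change
So after constraint 2: D(Y) = {2,3,4,5,6,7}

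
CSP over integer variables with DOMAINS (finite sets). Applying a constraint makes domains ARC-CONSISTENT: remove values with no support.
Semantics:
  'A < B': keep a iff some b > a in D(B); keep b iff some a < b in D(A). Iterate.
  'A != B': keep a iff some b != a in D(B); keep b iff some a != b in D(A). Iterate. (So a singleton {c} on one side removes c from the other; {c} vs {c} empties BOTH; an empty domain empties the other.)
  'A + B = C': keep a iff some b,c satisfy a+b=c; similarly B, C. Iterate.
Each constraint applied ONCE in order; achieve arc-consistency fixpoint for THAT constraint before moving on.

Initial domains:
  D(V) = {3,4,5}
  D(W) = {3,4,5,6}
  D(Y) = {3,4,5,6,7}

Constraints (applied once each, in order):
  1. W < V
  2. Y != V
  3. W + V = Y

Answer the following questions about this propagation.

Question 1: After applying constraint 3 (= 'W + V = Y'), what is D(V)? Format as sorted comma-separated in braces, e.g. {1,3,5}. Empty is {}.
Answer: {4}

Derivation:
Constraint 1 (W < V) on D(W)={3,4,5,6} D(V)={3,4,5}: W {3,4,5,6}->{3,4}; V {3,4,5}->{4,5}
Constraint 2 (Y != V) on D(Y)={3,4,5,6,7} D(V)={4,5}: no change
Constraint 3 (W + V = Y) on D(W)={3,4} D(V)={4,5} D(Y)={3,4,5,6,7}: W {3,4}->{3}; V {4,5}->{4}; Y {3,4,5,6,7}->{7}
So after constraint 3: D(V) = {4}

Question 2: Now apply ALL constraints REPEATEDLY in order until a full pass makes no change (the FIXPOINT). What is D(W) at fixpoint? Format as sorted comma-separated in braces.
Answer: {3}

Derivation:
pass 0 (initial): D(W)={3,4,5,6}
pass 1: V {3,4,5}->{4}; W {3,4,5,6}->{3}; Y {3,4,5,6,7}->{7}
pass 2: no change
Fixpoint after 2 passes: D(W) = {3}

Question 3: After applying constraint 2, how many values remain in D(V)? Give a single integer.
Constraint 1 (W < V) on D(W)={3,4,5,6} D(V)={3,4,5}: W {3,4,5,6}->{3,4}; V {3,4,5}->{4,5}
Constraint 2 (Y != V) on D(Y)={3,4,5,6,7} D(V)={4,5}: no change
So after constraint 2: D(V)={4,5}, size = 2

Answer: 2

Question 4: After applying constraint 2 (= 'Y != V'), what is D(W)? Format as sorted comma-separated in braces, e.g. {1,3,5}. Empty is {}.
Constraint 1 (W < V) on D(W)={3,4,5,6} D(V)={3,4,5}: W {3,4,5,6}->{3,4}; V {3,4,5}->{4,5}
Constraint 2 (Y != V) on D(Y)={3,4,5,6,7} D(V)={4,5}: no change
So after constraint 2: D(W) = {3,4}

Answer: {3,4}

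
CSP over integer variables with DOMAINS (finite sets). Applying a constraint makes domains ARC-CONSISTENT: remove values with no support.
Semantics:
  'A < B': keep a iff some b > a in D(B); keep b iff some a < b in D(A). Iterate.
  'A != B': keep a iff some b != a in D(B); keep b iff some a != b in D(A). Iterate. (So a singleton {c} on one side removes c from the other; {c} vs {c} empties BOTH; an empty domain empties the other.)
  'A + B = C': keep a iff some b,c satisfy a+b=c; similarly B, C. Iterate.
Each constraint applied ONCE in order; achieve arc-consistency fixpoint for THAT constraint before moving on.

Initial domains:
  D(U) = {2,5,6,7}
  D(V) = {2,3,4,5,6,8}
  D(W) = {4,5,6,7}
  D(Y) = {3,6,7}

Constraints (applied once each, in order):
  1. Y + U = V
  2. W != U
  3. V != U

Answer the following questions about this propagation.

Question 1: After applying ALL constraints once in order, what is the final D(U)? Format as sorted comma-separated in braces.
Constraint 1 (Y + U = V) on D(Y)={3,6,7} D(U)={2,5,6,7} D(V)={2,3,4,5,6,8}: Y {3,6,7}->{3,6}; U {2,5,6,7}->{2,5}; V {2,3,4,5,6,8}->{5,8}
Constraint 2 (W != U) on D(W)={4,5,6,7} D(U)={2,5}: no change
Constraint 3 (V != U) on D(V)={5,8} D(U)={2,5}: no change
So after all 3 constraints: D(U) = {2,5}

Answer: {2,5}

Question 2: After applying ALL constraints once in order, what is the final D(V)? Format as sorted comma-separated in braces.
Answer: {5,8}

Derivation:
Constraint 1 (Y + U = V) on D(Y)={3,6,7} D(U)={2,5,6,7} D(V)={2,3,4,5,6,8}: Y {3,6,7}->{3,6}; U {2,5,6,7}->{2,5}; V {2,3,4,5,6,8}->{5,8}
Constraint 2 (W != U) on D(W)={4,5,6,7} D(U)={2,5}: no change
Constraint 3 (V != U) on D(V)={5,8} D(U)={2,5}: no change
So after all 3 constraints: D(V) = {5,8}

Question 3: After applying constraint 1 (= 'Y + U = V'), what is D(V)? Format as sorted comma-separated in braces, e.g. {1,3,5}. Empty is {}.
Constraint 1 (Y + U = V) on D(Y)={3,6,7} D(U)={2,5,6,7} D(V)={2,3,4,5,6,8}: Y {3,6,7}->{3,6}; U {2,5,6,7}->{2,5}; V {2,3,4,5,6,8}->{5,8}
So after constraint 1: D(V) = {5,8}

Answer: {5,8}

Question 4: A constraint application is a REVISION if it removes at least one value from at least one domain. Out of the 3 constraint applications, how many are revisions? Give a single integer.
Answer: 1

Derivation:
Constraint 1 (Y + U = V) on D(Y)={3,6,7} D(U)={2,5,6,7} D(V)={2,3,4,5,6,8}: Y {3,6,7}->{3,6}; U {2,5,6,7}->{2,5}; V {2,3,4,5,6,8}->{5,8} => REVISION
Constraint 2 (W != U) on D(W)={4,5,6,7} D(U)={2,5}: no change => not a revision
Constraint 3 (V != U) on D(V)={5,8} D(U)={2,5}: no change => not a revision
Total revisions = 1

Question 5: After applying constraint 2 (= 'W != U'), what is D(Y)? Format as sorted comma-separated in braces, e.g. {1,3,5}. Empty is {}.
Constraint 1 (Y + U = V) on D(Y)={3,6,7} D(U)={2,5,6,7} D(V)={2,3,4,5,6,8}: Y {3,6,7}->{3,6}; U {2,5,6,7}->{2,5}; V {2,3,4,5,6,8}->{5,8}
Constraint 2 (W != U) on D(W)={4,5,6,7} D(U)={2,5}: no change
So after constraint 2: D(Y) = {3,6}

Answer: {3,6}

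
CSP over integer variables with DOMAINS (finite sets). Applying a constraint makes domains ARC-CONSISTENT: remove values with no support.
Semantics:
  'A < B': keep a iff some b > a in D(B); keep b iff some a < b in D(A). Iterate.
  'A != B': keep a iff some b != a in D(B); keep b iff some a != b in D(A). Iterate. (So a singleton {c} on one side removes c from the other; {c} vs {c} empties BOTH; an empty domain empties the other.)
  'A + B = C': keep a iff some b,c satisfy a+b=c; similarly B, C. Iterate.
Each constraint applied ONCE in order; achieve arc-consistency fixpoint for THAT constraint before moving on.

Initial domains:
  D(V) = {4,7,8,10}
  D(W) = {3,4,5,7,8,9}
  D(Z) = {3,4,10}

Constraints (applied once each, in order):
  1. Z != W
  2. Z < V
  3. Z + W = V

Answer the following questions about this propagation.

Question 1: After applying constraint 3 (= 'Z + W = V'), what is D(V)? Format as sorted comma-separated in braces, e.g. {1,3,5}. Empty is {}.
Constraint 1 (Z != W) on D(Z)={3,4,10} D(W)={3,4,5,7,8,9}: no change
Constraint 2 (Z < V) on D(Z)={3,4,10} D(V)={4,7,8,10}: Z {3,4,10}->{3,4}
Constraint 3 (Z + W = V) on D(Z)={3,4} D(W)={3,4,5,7,8,9} D(V)={4,7,8,10}: W {3,4,5,7,8,9}->{3,4,5,7}; V {4,7,8,10}->{7,8,10}
So after constraint 3: D(V) = {7,8,10}

Answer: {7,8,10}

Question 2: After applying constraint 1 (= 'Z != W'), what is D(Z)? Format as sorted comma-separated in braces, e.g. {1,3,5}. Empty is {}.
Answer: {3,4,10}

Derivation:
Constraint 1 (Z != W) on D(Z)={3,4,10} D(W)={3,4,5,7,8,9}: no change
So after constraint 1: D(Z) = {3,4,10}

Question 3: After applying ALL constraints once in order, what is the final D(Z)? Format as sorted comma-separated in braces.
Answer: {3,4}

Derivation:
Constraint 1 (Z != W) on D(Z)={3,4,10} D(W)={3,4,5,7,8,9}: no change
Constraint 2 (Z < V) on D(Z)={3,4,10} D(V)={4,7,8,10}: Z {3,4,10}->{3,4}
Constraint 3 (Z + W = V) on D(Z)={3,4} D(W)={3,4,5,7,8,9} D(V)={4,7,8,10}: W {3,4,5,7,8,9}->{3,4,5,7}; V {4,7,8,10}->{7,8,10}
So after all 3 constraints: D(Z) = {3,4}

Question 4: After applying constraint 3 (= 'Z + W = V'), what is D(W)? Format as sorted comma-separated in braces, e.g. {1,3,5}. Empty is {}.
Answer: {3,4,5,7}

Derivation:
Constraint 1 (Z != W) on D(Z)={3,4,10} D(W)={3,4,5,7,8,9}: no change
Constraint 2 (Z < V) on D(Z)={3,4,10} D(V)={4,7,8,10}: Z {3,4,10}->{3,4}
Constraint 3 (Z + W = V) on D(Z)={3,4} D(W)={3,4,5,7,8,9} D(V)={4,7,8,10}: W {3,4,5,7,8,9}->{3,4,5,7}; V {4,7,8,10}->{7,8,10}
So after constraint 3: D(W) = {3,4,5,7}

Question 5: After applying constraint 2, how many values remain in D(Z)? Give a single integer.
Constraint 1 (Z != W) on D(Z)={3,4,10} D(W)={3,4,5,7,8,9}: no change
Constraint 2 (Z < V) on D(Z)={3,4,10} D(V)={4,7,8,10}: Z {3,4,10}->{3,4}
So after constraint 2: D(Z)={3,4}, size = 2

Answer: 2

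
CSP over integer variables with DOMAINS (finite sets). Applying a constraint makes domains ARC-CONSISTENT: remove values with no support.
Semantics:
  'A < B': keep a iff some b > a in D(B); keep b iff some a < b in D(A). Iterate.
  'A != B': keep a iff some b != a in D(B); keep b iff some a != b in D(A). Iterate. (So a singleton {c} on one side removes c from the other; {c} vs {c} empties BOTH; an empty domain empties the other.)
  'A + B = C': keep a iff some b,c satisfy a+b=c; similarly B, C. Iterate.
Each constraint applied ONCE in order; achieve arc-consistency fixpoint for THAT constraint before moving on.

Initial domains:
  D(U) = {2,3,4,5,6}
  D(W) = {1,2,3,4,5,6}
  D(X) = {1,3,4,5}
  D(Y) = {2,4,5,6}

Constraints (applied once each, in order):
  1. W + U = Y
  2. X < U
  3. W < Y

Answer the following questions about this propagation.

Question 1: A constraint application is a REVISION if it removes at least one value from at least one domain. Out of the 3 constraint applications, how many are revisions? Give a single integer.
Answer: 2

Derivation:
Constraint 1 (W + U = Y) on D(W)={1,2,3,4,5,6} D(U)={2,3,4,5,6} D(Y)={2,4,5,6}: W {1,2,3,4,5,6}->{1,2,3,4}; U {2,3,4,5,6}->{2,3,4,5}; Y {2,4,5,6}->{4,5,6} => REVISION
Constraint 2 (X < U) on D(X)={1,3,4,5} D(U)={2,3,4,5}: X {1,3,4,5}->{1,3,4} => REVISION
Constraint 3 (W < Y) on D(W)={1,2,3,4} D(Y)={4,5,6}: no change => not a revision
Total revisions = 2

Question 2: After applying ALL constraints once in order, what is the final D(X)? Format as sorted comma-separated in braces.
Answer: {1,3,4}

Derivation:
Constraint 1 (W + U = Y) on D(W)={1,2,3,4,5,6} D(U)={2,3,4,5,6} D(Y)={2,4,5,6}: W {1,2,3,4,5,6}->{1,2,3,4}; U {2,3,4,5,6}->{2,3,4,5}; Y {2,4,5,6}->{4,5,6}
Constraint 2 (X < U) on D(X)={1,3,4,5} D(U)={2,3,4,5}: X {1,3,4,5}->{1,3,4}
Constraint 3 (W < Y) on D(W)={1,2,3,4} D(Y)={4,5,6}: no change
So after all 3 constraints: D(X) = {1,3,4}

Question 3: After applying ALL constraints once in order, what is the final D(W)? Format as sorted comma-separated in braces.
Answer: {1,2,3,4}

Derivation:
Constraint 1 (W + U = Y) on D(W)={1,2,3,4,5,6} D(U)={2,3,4,5,6} D(Y)={2,4,5,6}: W {1,2,3,4,5,6}->{1,2,3,4}; U {2,3,4,5,6}->{2,3,4,5}; Y {2,4,5,6}->{4,5,6}
Constraint 2 (X < U) on D(X)={1,3,4,5} D(U)={2,3,4,5}: X {1,3,4,5}->{1,3,4}
Constraint 3 (W < Y) on D(W)={1,2,3,4} D(Y)={4,5,6}: no change
So after all 3 constraints: D(W) = {1,2,3,4}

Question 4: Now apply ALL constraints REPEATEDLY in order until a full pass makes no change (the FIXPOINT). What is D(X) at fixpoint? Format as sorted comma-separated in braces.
Answer: {1,3,4}

Derivation:
pass 0 (initial): D(X)={1,3,4,5}
pass 1: U {2,3,4,5,6}->{2,3,4,5}; W {1,2,3,4,5,6}->{1,2,3,4}; X {1,3,4,5}->{1,3,4}; Y {2,4,5,6}->{4,5,6}
pass 2: no change
Fixpoint after 2 passes: D(X) = {1,3,4}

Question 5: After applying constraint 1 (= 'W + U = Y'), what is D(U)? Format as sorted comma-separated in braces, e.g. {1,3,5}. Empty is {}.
Answer: {2,3,4,5}

Derivation:
Constraint 1 (W + U = Y) on D(W)={1,2,3,4,5,6} D(U)={2,3,4,5,6} D(Y)={2,4,5,6}: W {1,2,3,4,5,6}->{1,2,3,4}; U {2,3,4,5,6}->{2,3,4,5}; Y {2,4,5,6}->{4,5,6}
So after constraint 1: D(U) = {2,3,4,5}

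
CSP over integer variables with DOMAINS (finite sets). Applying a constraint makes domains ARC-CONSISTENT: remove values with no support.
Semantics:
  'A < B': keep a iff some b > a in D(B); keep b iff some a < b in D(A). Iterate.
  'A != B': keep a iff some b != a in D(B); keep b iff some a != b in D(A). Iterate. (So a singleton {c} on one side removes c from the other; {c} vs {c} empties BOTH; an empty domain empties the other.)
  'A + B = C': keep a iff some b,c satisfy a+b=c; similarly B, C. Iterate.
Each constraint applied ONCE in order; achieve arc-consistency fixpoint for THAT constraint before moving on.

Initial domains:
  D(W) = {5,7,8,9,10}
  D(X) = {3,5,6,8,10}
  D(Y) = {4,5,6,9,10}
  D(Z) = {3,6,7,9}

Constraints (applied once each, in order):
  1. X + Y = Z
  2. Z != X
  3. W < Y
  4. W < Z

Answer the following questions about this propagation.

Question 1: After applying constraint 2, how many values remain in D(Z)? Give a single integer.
Constraint 1 (X + Y = Z) on D(X)={3,5,6,8,10} D(Y)={4,5,6,9,10} D(Z)={3,6,7,9}: X {3,5,6,8,10}->{3,5}; Y {4,5,6,9,10}->{4,6}; Z {3,6,7,9}->{7,9}
Constraint 2 (Z != X) on D(Z)={7,9} D(X)={3,5}: no change
So after constraint 2: D(Z)={7,9}, size = 2

Answer: 2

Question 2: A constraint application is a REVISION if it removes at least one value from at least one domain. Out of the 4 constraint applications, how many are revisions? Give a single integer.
Constraint 1 (X + Y = Z) on D(X)={3,5,6,8,10} D(Y)={4,5,6,9,10} D(Z)={3,6,7,9}: X {3,5,6,8,10}->{3,5}; Y {4,5,6,9,10}->{4,6}; Z {3,6,7,9}->{7,9} => REVISION
Constraint 2 (Z != X) on D(Z)={7,9} D(X)={3,5}: no change => not a revision
Constraint 3 (W < Y) on D(W)={5,7,8,9,10} D(Y)={4,6}: W {5,7,8,9,10}->{5}; Y {4,6}->{6} => REVISION
Constraint 4 (W < Z) on D(W)={5} D(Z)={7,9}: no change => not a revision
Total revisions = 2

Answer: 2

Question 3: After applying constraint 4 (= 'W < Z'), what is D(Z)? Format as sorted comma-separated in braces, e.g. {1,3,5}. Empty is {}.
Constraint 1 (X + Y = Z) on D(X)={3,5,6,8,10} D(Y)={4,5,6,9,10} D(Z)={3,6,7,9}: X {3,5,6,8,10}->{3,5}; Y {4,5,6,9,10}->{4,6}; Z {3,6,7,9}->{7,9}
Constraint 2 (Z != X) on D(Z)={7,9} D(X)={3,5}: no change
Constraint 3 (W < Y) on D(W)={5,7,8,9,10} D(Y)={4,6}: W {5,7,8,9,10}->{5}; Y {4,6}->{6}
Constraint 4 (W < Z) on D(W)={5} D(Z)={7,9}: no change
So after constraint 4: D(Z) = {7,9}

Answer: {7,9}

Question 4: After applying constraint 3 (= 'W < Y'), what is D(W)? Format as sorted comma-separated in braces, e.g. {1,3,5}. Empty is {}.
Constraint 1 (X + Y = Z) on D(X)={3,5,6,8,10} D(Y)={4,5,6,9,10} D(Z)={3,6,7,9}: X {3,5,6,8,10}->{3,5}; Y {4,5,6,9,10}->{4,6}; Z {3,6,7,9}->{7,9}
Constraint 2 (Z != X) on D(Z)={7,9} D(X)={3,5}: no change
Constraint 3 (W < Y) on D(W)={5,7,8,9,10} D(Y)={4,6}: W {5,7,8,9,10}->{5}; Y {4,6}->{6}
So after constraint 3: D(W) = {5}

Answer: {5}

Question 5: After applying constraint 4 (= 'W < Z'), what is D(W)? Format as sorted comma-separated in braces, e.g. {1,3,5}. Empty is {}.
Constraint 1 (X + Y = Z) on D(X)={3,5,6,8,10} D(Y)={4,5,6,9,10} D(Z)={3,6,7,9}: X {3,5,6,8,10}->{3,5}; Y {4,5,6,9,10}->{4,6}; Z {3,6,7,9}->{7,9}
Constraint 2 (Z != X) on D(Z)={7,9} D(X)={3,5}: no change
Constraint 3 (W < Y) on D(W)={5,7,8,9,10} D(Y)={4,6}: W {5,7,8,9,10}->{5}; Y {4,6}->{6}
Constraint 4 (W < Z) on D(W)={5} D(Z)={7,9}: no change
So after constraint 4: D(W) = {5}

Answer: {5}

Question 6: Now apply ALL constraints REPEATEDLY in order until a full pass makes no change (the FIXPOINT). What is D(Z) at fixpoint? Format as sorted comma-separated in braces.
pass 0 (initial): D(Z)={3,6,7,9}
pass 1: W {5,7,8,9,10}->{5}; X {3,5,6,8,10}->{3,5}; Y {4,5,6,9,10}->{6}; Z {3,6,7,9}->{7,9}
pass 2: X {3,5}->{3}; Z {7,9}->{9}
pass 3: no change
Fixpoint after 3 passes: D(Z) = {9}

Answer: {9}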